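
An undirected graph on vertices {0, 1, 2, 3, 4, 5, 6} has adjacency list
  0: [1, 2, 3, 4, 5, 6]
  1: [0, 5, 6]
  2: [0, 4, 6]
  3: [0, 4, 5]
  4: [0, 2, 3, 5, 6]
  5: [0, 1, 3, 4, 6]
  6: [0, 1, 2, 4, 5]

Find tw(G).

A width-3 tree decomposition is:
Bags: B1 = {0, 3, 4, 5}  B2 = {0, 4, 5, 6}  B3 = {0, 2, 4, 6}  B4 = {0, 1, 5, 6}
Tree: B1–B2, B2–B3, B2–B4
Every bag has size at most 4, so the width is 4 − 1 = 3 and tw(G) ≤ 3. On the other hand G contains the 4-clique {0, 1, 5, 6}. A clique must lie in a single bag of any decomposition, so no decomposition can have width below 3. Combining the bounds, tw(G) = 3.

3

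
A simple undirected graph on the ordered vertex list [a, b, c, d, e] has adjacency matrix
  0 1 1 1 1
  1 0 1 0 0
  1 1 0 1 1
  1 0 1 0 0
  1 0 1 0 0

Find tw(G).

A width-2 tree decomposition is:
Bags: B1 = {a, c, d}  B2 = {a, c, e}  B3 = {a, b, c}
Tree: B1–B2, B2–B3
The largest bag has 3 vertices, giving width 2; this decomposition certifies tw(G) ≤ 2. On the other hand G contains the 3-clique {a, c, d}. A clique must lie in a single bag of any decomposition, so no decomposition can have width below 2. The upper and lower bounds meet at 2, so that is the treewidth.

2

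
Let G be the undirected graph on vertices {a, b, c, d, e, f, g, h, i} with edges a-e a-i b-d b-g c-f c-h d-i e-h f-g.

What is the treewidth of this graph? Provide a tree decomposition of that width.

Treewidth 2.
One optimal decomposition is:
Bags: B1 = {c, f, h}  B2 = {f, g, h}  B3 = {b, g, h}  B4 = {b, d, h}  B5 = {d, h, i}  B6 = {a, h, i}  B7 = {a, e, h}
Tree: B1–B2, B2–B3, B3–B4, B4–B5, B5–B6, B6–B7

Each bag holds 3 vertices, so the decomposition has width 2, which upper-bounds the treewidth. Since h–c–f–g–b–d–i–a–e–h is a cycle in G, G is not acyclic. Forests are exactly the graphs of treewidth ≤ 1, so tw(G) ≥ 2. The upper and lower bounds meet at 2, so that is the treewidth.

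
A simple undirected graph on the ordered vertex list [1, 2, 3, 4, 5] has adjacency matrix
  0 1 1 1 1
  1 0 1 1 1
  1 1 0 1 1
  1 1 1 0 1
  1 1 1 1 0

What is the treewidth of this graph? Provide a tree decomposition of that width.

Treewidth 4.
One optimal decomposition is:
Bags: B1 = {1, 2, 3, 4, 5}
Tree: (single bag)

With just one bag of size 5, the width is 5 − 1 = 4, so tw(G) ≤ 4. On the other hand G contains the 5-clique {1, 2, 3, 4, 5}. A clique must lie in a single bag of any decomposition, so no decomposition can have width below 4. The upper and lower bounds meet at 4, so that is the treewidth.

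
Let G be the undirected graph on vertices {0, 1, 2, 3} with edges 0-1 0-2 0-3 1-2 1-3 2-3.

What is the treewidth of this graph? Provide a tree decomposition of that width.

Treewidth 3.
One optimal decomposition is:
Bags: B1 = {0, 1, 2, 3}
Tree: (single bag)

With just one bag of size 4, the width is 4 − 1 = 3, so tw(G) ≤ 3. For the lower bound, the 4 vertices {0, 1, 2, 3} are pairwise adjacent, and any tree decomposition puts a clique entirely inside one bag — forcing width ≥ 3. The upper and lower bounds meet at 3, so that is the treewidth.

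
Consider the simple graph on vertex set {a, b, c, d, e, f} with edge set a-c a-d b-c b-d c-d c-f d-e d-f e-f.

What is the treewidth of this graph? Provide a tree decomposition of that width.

Treewidth 2.
One optimal decomposition is:
Bags: B1 = {c, d, f}  B2 = {a, c, d}  B3 = {b, c, d}  B4 = {d, e, f}
Tree: B1–B2, B1–B3, B1–B4

Every bag has size at most 3, so the width is 3 − 1 = 2 and tw(G) ≤ 2. For the lower bound, the 3 vertices {d, e, f} are pairwise adjacent, and any tree decomposition puts a clique entirely inside one bag — forcing width ≥ 2. The upper and lower bounds meet at 2, so that is the treewidth.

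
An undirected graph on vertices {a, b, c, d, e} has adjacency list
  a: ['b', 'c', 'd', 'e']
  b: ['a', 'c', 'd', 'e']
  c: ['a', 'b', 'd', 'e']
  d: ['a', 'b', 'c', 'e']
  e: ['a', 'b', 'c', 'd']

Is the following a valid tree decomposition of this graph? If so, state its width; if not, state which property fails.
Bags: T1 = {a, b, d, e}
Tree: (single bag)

A tree decomposition must satisfy three properties: every vertex lies in some bag; for every edge, both endpoints lie together in some bag; and for every vertex, the bags containing it form a connected subtree. Here vertex c appears in no bag, so the decomposition is invalid.

No — vertex c appears in no bag.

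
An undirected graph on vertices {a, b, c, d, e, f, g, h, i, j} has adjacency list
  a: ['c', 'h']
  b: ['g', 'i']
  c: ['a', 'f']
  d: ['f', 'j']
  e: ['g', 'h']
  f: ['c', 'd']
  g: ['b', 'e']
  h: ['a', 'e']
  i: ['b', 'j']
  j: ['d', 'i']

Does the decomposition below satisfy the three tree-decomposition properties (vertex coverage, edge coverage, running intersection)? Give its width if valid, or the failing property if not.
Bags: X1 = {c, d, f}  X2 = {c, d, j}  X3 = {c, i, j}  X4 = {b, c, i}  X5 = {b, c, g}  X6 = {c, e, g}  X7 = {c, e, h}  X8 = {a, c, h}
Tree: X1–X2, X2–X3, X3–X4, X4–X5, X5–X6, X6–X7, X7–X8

Vertex coverage: the bags together contain {a, b, c, d, e, f, g, h, i, j}, the full vertex set. Edge coverage: each edge of G has both endpoints in at least one bag. Running intersection: for every vertex, the bags containing it form a connected subtree. All three properties hold, so this is a valid tree decomposition of width max|bag| − 1 = 2, and hence tw(G) ≤ 2.

Yes; width 2.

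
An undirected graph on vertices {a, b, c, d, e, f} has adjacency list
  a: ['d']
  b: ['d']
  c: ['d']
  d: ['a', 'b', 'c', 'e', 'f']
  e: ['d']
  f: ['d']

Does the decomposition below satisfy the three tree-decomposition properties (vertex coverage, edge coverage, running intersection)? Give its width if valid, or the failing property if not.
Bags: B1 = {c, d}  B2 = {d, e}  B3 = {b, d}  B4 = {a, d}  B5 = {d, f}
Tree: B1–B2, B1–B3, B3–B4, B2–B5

Yes; width 1.

Every vertex of G appears in some bag (union = {a, b, c, d, e, f}); every edge is covered by a bag; and for each vertex v the set of bags containing v is connected in the bag tree. The decomposition is therefore valid. The largest bag has 2 vertices, so the width is 1.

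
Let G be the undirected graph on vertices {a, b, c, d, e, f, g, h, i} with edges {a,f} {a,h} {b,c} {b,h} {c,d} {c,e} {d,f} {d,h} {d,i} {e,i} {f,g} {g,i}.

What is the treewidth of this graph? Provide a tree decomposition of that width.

Treewidth 3.
One optimal decomposition is:
Bags: B1 = {b, c, e, i}  B2 = {b, c, d, i}  B3 = {b, d, h, i}  B4 = {d, g, h, i}  B5 = {d, f, g, h}  B6 = {a, f, g, h}
Tree: B1–B2, B2–B3, B3–B4, B4–B5, B5–B6

The largest bag has 4 vertices, giving width 3; this decomposition certifies tw(G) ≤ 3. For the lower bound: the 4 vertex sets {b,c,e}, {i}, {d}, {a,f,g,h} are disjoint, each induces a connected subgraph, and every pair is joined by at least one edge of G. Contracting each set to a single vertex therefore yields K_{4} as a minor, and since treewidth is minor-monotone, tw(G) ≥ tw(K_{4}) = 3. The upper and lower bounds meet at 3, so that is the treewidth.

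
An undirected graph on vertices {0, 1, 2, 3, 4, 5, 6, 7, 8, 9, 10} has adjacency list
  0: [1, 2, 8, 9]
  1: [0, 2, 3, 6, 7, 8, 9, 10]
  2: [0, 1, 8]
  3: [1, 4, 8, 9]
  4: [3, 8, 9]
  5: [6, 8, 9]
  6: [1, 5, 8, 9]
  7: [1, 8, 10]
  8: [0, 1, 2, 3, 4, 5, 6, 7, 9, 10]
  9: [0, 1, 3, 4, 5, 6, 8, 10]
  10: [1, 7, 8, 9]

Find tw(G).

3

A width-3 tree decomposition is:
Bags: B1 = {0, 1, 8, 9}  B2 = {1, 8, 9, 10}  B3 = {1, 6, 8, 9}  B4 = {5, 6, 8, 9}  B5 = {1, 3, 8, 9}  B6 = {3, 4, 8, 9}  B7 = {1, 7, 8, 10}  B8 = {0, 1, 2, 8}
Tree: B1–B2, B1–B3, B3–B4, B1–B5, B5–B6, B2–B7, B1–B8
Every bag has size at most 4, so the width is 4 − 1 = 3 and tw(G) ≤ 3. On the other hand G contains the 4-clique {0, 1, 8, 9}. A clique must lie in a single bag of any decomposition, so no decomposition can have width below 3. The upper and lower bounds meet at 3, so that is the treewidth.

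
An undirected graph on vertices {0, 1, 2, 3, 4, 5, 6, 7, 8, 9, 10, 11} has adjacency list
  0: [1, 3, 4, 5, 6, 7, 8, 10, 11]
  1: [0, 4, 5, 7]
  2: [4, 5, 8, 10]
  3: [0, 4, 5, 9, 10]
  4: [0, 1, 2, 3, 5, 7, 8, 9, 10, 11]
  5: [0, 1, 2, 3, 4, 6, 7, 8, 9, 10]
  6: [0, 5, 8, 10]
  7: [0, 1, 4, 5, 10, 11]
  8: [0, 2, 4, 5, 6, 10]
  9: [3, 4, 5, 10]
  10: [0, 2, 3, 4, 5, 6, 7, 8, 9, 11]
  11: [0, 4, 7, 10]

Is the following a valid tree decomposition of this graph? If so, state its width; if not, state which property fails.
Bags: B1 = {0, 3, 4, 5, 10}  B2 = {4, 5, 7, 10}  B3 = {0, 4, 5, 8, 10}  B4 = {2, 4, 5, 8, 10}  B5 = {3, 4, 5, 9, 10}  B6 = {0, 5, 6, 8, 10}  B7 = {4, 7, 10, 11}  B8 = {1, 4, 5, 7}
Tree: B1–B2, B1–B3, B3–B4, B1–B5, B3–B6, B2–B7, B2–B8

A tree decomposition must satisfy three properties: every vertex lies in some bag; for every edge, both endpoints lie together in some bag; and for every vertex, the bags containing it form a connected subtree. Here edge (0,7) lies in no bag, so the decomposition is invalid.

No — edge (0,7) lies in no bag.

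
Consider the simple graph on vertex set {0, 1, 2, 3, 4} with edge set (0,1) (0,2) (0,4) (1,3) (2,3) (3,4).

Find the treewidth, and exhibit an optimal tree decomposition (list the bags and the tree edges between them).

Every bag has size at most 3, so the width is 3 − 1 = 2 and tw(G) ≤ 2. For the lower bound, G contains the cycle 0–4–3–2–0, so G is not a forest; only forests have treewidth ≤ 1, hence tw(G) ≥ 2. Combining the bounds, tw(G) = 2.

Treewidth 2.
One optimal decomposition is:
Bags: B1 = {0, 3, 4}  B2 = {0, 2, 3}  B3 = {0, 1, 3}
Tree: B1–B2, B2–B3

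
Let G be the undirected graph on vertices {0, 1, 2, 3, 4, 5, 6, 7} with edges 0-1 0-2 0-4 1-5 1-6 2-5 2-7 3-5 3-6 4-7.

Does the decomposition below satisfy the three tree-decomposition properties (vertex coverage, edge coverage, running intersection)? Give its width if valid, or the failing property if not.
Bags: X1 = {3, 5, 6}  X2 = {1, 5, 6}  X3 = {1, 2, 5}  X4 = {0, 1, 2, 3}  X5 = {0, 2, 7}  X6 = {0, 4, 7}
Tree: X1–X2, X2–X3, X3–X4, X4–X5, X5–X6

A tree decomposition must satisfy three properties: every vertex lies in some bag; for every edge, both endpoints lie together in some bag; and for every vertex, the bags containing it form a connected subtree. Here bags containing vertex 3 are not connected in the tree, so the decomposition is invalid.

No — bags containing vertex 3 are not connected in the tree.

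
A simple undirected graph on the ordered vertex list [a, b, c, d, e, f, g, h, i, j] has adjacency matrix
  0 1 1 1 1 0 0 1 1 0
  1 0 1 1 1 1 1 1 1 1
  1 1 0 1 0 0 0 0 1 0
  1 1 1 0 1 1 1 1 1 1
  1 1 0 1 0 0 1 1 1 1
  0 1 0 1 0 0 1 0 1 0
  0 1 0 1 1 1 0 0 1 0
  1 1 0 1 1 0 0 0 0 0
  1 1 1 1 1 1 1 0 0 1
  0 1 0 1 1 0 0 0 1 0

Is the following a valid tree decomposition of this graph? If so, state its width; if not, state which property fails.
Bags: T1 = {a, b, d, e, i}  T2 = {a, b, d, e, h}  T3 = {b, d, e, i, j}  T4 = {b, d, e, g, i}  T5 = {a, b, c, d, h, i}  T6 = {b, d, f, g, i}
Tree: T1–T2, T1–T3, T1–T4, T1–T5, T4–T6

No — bags containing vertex h are not connected in the tree.

A tree decomposition must satisfy three properties: every vertex lies in some bag; for every edge, both endpoints lie together in some bag; and for every vertex, the bags containing it form a connected subtree. Here bags containing vertex h are not connected in the tree, so the decomposition is invalid.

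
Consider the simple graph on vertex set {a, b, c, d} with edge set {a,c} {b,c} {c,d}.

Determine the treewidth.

A width-1 tree decomposition is:
Bags: B1 = {a, c}  B2 = {b, c}  B3 = {c, d}
Tree: B1–B2, B1–B3
The largest bag has 2 vertices, giving width 1; this decomposition certifies tw(G) ≤ 1. Any graph with an edge has treewidth ≥ 1, and G has the edge c–a. Therefore the treewidth is 1.

1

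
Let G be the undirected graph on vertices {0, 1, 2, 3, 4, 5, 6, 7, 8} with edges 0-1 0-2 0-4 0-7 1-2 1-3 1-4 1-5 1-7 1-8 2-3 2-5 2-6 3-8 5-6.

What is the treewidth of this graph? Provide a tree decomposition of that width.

Each bag holds 3 vertices, so the decomposition has width 2, which upper-bounds the treewidth. Conversely, {0, 1, 2} is a clique of size 3, and the vertices of any clique must share a bag in every tree decomposition; so some bag has ≥ 3 vertices and tw(G) ≥ 2. Hence tw(G) = 2 exactly.

Treewidth 2.
Bags: B1 = {0, 1, 2}  B2 = {1, 2, 3}  B3 = {1, 3, 8}  B4 = {1, 2, 5}  B5 = {0, 1, 7}  B6 = {0, 1, 4}  B7 = {2, 5, 6}
Tree: B1–B2, B2–B3, B2–B4, B1–B5, B1–B6, B4–B7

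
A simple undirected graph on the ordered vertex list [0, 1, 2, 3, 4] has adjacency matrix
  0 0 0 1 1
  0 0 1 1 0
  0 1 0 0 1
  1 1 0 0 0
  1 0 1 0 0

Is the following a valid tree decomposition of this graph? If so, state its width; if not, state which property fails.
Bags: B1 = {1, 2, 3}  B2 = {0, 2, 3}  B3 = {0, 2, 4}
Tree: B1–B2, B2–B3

Every vertex of G appears in some bag (union = {0, 1, 2, 3, 4}); every edge is covered by a bag; and for each vertex v the set of bags containing v is connected in the bag tree. The decomposition is therefore valid. The largest bag has 3 vertices, so the width is 2.

Yes; width 2.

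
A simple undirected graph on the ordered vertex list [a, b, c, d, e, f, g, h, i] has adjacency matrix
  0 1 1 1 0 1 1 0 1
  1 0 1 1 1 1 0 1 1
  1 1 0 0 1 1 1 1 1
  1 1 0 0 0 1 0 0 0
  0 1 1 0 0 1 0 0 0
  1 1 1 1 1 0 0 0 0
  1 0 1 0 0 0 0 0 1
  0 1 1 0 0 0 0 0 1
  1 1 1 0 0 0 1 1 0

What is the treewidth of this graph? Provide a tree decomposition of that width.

Treewidth 3.
One such decomposition:
Bags: B1 = {b, c, h, i}  B2 = {a, b, c, i}  B3 = {a, b, c, f}  B4 = {a, b, d, f}  B5 = {a, c, g, i}  B6 = {b, c, e, f}
Tree: B1–B2, B2–B3, B3–B4, B2–B5, B3–B6

Each bag holds 4 vertices, so the decomposition has width 3, which upper-bounds the treewidth. Conversely, {a, c, g, i} is a clique of size 4, and the vertices of any clique must share a bag in every tree decomposition; so some bag has ≥ 4 vertices and tw(G) ≥ 3. Combining the bounds, tw(G) = 3.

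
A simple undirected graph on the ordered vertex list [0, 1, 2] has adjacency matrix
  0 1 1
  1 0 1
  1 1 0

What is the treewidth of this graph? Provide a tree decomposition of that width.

Treewidth 2.
Bags: B1 = {0, 1, 2}
Tree: (single bag)

A single bag containing all 3 vertices is trivially a valid decomposition of width 2. For the lower bound, the 3 vertices {0, 1, 2} are pairwise adjacent, and any tree decomposition puts a clique entirely inside one bag — forcing width ≥ 2. Hence tw(G) = 2 exactly.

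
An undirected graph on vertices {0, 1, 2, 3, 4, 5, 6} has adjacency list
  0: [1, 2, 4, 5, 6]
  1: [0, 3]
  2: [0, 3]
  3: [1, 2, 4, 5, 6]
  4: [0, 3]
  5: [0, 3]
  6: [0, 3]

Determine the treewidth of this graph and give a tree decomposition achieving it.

The largest bag has 3 vertices, giving width 2; this decomposition certifies tw(G) ≤ 2. For the lower bound, G contains the cycle 0–6–3–2–0, so G is not a forest; only forests have treewidth ≤ 1, hence tw(G) ≥ 2. Therefore the treewidth is 2.

Treewidth 2.
One such decomposition:
Bags: B1 = {0, 3, 6}  B2 = {0, 2, 3}  B3 = {0, 3, 5}  B4 = {0, 3, 4}  B5 = {0, 1, 3}
Tree: B1–B2, B2–B3, B3–B4, B4–B5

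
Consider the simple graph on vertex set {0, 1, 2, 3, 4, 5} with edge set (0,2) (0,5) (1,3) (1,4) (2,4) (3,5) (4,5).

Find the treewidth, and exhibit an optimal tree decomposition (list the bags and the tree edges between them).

Treewidth 2.
One such decomposition:
Bags: B1 = {1, 3, 5}  B2 = {1, 4, 5}  B3 = {0, 4, 5}  B4 = {0, 2, 4}
Tree: B1–B2, B2–B3, B3–B4

Every bag has size at most 3, so the width is 3 − 1 = 2 and tw(G) ≤ 2. Since 3–1–4–5–3 is a cycle in G, G is not acyclic. Forests are exactly the graphs of treewidth ≤ 1, so tw(G) ≥ 2. Combining the bounds, tw(G) = 2.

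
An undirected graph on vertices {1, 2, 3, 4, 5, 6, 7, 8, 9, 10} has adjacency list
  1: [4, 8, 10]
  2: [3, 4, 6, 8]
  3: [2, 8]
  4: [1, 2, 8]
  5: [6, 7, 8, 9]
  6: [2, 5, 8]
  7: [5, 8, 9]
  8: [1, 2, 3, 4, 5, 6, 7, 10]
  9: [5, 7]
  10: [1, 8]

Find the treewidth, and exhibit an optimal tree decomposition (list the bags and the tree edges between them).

Each bag holds 3 vertices, so the decomposition has width 2, which upper-bounds the treewidth. Conversely, {1, 8, 10} is a clique of size 3, and the vertices of any clique must share a bag in every tree decomposition; so some bag has ≥ 3 vertices and tw(G) ≥ 2. The upper and lower bounds meet at 2, so that is the treewidth.

Treewidth 2.
One optimal decomposition is:
Bags: B1 = {2, 4, 8}  B2 = {1, 4, 8}  B3 = {1, 8, 10}  B4 = {2, 6, 8}  B5 = {2, 3, 8}  B6 = {5, 6, 8}  B7 = {5, 7, 8}  B8 = {5, 7, 9}
Tree: B1–B2, B2–B3, B1–B4, B4–B5, B4–B6, B6–B7, B7–B8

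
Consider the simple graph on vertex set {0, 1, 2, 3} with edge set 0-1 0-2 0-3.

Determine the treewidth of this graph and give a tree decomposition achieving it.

The largest bag has 2 vertices, giving width 1; this decomposition certifies tw(G) ≤ 1. G has an edge, so its treewidth is at least 1. Hence tw(G) = 1 exactly.

Treewidth 1.
One such decomposition:
Bags: B1 = {0, 2}  B2 = {0, 1}  B3 = {0, 3}
Tree: B1–B2, B1–B3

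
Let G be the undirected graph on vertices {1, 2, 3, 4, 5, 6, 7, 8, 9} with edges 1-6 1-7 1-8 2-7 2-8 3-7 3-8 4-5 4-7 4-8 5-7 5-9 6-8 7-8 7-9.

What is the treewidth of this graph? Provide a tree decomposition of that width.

The largest bag has 3 vertices, giving width 2; this decomposition certifies tw(G) ≤ 2. On the other hand G contains the 3-clique {1, 6, 8}. A clique must lie in a single bag of any decomposition, so no decomposition can have width below 2. The upper and lower bounds meet at 2, so that is the treewidth.

Treewidth 2.
One such decomposition:
Bags: B1 = {1, 7, 8}  B2 = {4, 7, 8}  B3 = {3, 7, 8}  B4 = {4, 5, 7}  B5 = {2, 7, 8}  B6 = {1, 6, 8}  B7 = {5, 7, 9}
Tree: B1–B2, B1–B3, B2–B4, B1–B5, B1–B6, B4–B7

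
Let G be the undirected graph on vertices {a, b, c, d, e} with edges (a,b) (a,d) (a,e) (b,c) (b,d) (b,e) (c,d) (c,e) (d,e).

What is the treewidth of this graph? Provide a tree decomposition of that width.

The largest bag has 4 vertices, giving width 3; this decomposition certifies tw(G) ≤ 3. On the other hand G contains the 4-clique {b, c, d, e}. A clique must lie in a single bag of any decomposition, so no decomposition can have width below 3. The upper and lower bounds meet at 3, so that is the treewidth.

Treewidth 3.
One such decomposition:
Bags: B1 = {b, c, d, e}  B2 = {a, b, d, e}
Tree: B1–B2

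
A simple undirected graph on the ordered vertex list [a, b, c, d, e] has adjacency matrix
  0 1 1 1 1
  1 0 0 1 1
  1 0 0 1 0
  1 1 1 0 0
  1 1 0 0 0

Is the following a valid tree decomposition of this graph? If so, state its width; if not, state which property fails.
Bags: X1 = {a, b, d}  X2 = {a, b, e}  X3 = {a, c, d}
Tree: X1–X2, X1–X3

Vertex coverage: the bags together contain {a, b, c, d, e}, the full vertex set. Edge coverage: each edge of G has both endpoints in at least one bag. Running intersection: for every vertex, the bags containing it form a connected subtree. All three properties hold, so this is a valid tree decomposition of width max|bag| − 1 = 2, and hence tw(G) ≤ 2.

Yes; width 2.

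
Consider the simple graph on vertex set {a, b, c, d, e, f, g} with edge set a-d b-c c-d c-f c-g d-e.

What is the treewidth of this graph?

1

A width-1 tree decomposition is:
Bags: B1 = {c, f}  B2 = {c, d}  B3 = {a, d}  B4 = {d, e}  B5 = {b, c}  B6 = {c, g}
Tree: B1–B2, B2–B3, B2–B4, B1–B5, B2–B6
Every bag has size at most 2, so the width is 2 − 1 = 1 and tw(G) ≤ 1. G has an edge, so its treewidth is at least 1. Therefore the treewidth is 1.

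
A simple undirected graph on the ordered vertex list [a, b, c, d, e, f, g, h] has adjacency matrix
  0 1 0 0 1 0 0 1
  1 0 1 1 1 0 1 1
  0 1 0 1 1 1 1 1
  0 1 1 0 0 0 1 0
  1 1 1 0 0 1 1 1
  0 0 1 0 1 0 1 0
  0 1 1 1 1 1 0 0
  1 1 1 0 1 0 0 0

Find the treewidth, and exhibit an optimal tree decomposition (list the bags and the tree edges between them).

Each bag holds 4 vertices, so the decomposition has width 3, which upper-bounds the treewidth. Conversely, {c, e, f, g} is a clique of size 4, and the vertices of any clique must share a bag in every tree decomposition; so some bag has ≥ 4 vertices and tw(G) ≥ 3. Hence tw(G) = 3 exactly.

Treewidth 3.
One optimal decomposition is:
Bags: B1 = {b, c, e, g}  B2 = {c, e, f, g}  B3 = {b, c, e, h}  B4 = {b, c, d, g}  B5 = {a, b, e, h}
Tree: B1–B2, B1–B3, B1–B4, B3–B5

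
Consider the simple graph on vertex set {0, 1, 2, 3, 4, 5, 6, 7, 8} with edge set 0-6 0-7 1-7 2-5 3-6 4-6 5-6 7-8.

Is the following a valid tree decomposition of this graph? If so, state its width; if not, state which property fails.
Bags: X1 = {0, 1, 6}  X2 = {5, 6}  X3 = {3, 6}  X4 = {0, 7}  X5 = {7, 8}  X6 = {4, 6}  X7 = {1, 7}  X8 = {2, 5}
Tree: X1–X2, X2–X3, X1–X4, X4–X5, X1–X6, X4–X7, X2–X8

A tree decomposition must satisfy three properties: every vertex lies in some bag; for every edge, both endpoints lie together in some bag; and for every vertex, the bags containing it form a connected subtree. Here bags containing vertex 1 are not connected in the tree, so the decomposition is invalid.

No — bags containing vertex 1 are not connected in the tree.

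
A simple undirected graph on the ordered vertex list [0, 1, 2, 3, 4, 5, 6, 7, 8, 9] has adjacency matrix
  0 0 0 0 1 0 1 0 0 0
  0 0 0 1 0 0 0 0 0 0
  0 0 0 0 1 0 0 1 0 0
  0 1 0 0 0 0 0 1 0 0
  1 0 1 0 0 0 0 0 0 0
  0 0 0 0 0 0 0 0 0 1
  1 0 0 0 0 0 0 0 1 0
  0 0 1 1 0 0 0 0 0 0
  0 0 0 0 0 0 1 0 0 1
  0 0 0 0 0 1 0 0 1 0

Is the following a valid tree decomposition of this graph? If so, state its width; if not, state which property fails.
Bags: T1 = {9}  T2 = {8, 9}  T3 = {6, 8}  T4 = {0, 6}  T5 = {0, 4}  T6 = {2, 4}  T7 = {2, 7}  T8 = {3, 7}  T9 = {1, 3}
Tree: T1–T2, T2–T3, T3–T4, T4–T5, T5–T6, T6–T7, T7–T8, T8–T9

A tree decomposition must satisfy three properties: every vertex lies in some bag; for every edge, both endpoints lie together in some bag; and for every vertex, the bags containing it form a connected subtree. Here vertex 5 appears in no bag, so the decomposition is invalid.

No — vertex 5 appears in no bag.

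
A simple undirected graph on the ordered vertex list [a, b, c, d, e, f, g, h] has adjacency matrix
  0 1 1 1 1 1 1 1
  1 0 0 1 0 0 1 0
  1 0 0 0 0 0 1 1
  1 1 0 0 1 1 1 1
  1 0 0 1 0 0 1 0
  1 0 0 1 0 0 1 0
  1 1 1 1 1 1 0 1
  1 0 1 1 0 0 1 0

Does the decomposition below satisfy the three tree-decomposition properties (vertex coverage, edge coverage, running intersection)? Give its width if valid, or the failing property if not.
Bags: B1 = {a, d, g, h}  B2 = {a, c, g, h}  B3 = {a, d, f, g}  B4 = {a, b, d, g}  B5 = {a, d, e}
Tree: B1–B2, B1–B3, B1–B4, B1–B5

No — edge (g,e) lies in no bag.

A tree decomposition must satisfy three properties: every vertex lies in some bag; for every edge, both endpoints lie together in some bag; and for every vertex, the bags containing it form a connected subtree. Here edge (g,e) lies in no bag, so the decomposition is invalid.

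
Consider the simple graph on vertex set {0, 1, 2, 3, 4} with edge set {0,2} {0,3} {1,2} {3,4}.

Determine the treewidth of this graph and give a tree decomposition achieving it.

Every bag has size at most 2, so the width is 2 − 1 = 1 and tw(G) ≤ 1. G has an edge, so its treewidth is at least 1. Hence tw(G) = 1 exactly.

Treewidth 1.
One optimal decomposition is:
Bags: B1 = {3, 4}  B2 = {0, 3}  B3 = {0, 2}  B4 = {1, 2}
Tree: B1–B2, B2–B3, B3–B4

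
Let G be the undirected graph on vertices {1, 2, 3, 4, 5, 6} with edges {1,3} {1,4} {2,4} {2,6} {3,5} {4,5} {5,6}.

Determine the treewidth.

2

A width-2 tree decomposition is:
Bags: B1 = {1, 3, 5}  B2 = {1, 4, 5}  B3 = {4, 5, 6}  B4 = {2, 4, 6}
Tree: B1–B2, B2–B3, B3–B4
Each bag holds 3 vertices, so the decomposition has width 2, which upper-bounds the treewidth. For the lower bound, G contains the cycle 3–1–4–5–3, so G is not a forest; only forests have treewidth ≤ 1, hence tw(G) ≥ 2. Combining the bounds, tw(G) = 2.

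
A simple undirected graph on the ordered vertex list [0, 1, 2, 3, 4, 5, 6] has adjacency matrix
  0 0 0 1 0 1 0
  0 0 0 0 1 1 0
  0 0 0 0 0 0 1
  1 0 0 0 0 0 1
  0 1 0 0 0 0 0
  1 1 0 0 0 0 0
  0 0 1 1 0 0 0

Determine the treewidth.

A width-1 tree decomposition is:
Bags: B1 = {2, 6}  B2 = {3, 6}  B3 = {0, 3}  B4 = {0, 5}  B5 = {1, 5}  B6 = {1, 4}
Tree: B1–B2, B2–B3, B3–B4, B4–B5, B5–B6
Each bag holds 2 vertices, so the decomposition has width 1, which upper-bounds the treewidth. Since G has at least one edge (e.g. 2–6), it is not an edgeless graph, so tw(G) ≥ 1. Hence tw(G) = 1 exactly.

1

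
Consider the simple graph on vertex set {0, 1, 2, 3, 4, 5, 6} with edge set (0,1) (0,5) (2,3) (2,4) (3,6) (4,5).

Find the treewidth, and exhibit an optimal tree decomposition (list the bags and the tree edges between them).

The largest bag has 2 vertices, giving width 1; this decomposition certifies tw(G) ≤ 1. G has an edge, so its treewidth is at least 1. Hence tw(G) = 1 exactly.

Treewidth 1.
One such decomposition:
Bags: B1 = {0, 1}  B2 = {0, 5}  B3 = {4, 5}  B4 = {2, 4}  B5 = {2, 3}  B6 = {3, 6}
Tree: B1–B2, B2–B3, B3–B4, B4–B5, B5–B6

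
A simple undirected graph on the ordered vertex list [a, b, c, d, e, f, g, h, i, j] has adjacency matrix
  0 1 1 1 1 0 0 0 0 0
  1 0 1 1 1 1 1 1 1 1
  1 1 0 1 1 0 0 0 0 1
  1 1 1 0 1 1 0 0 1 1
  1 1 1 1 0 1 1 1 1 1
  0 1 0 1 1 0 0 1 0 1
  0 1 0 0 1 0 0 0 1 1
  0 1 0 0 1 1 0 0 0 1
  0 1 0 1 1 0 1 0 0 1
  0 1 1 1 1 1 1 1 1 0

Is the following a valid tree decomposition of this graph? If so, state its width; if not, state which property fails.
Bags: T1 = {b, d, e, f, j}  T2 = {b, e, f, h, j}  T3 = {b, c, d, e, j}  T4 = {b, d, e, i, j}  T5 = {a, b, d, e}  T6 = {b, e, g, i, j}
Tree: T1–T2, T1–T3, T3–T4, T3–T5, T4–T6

A tree decomposition must satisfy three properties: every vertex lies in some bag; for every edge, both endpoints lie together in some bag; and for every vertex, the bags containing it form a connected subtree. Here edge (c,a) lies in no bag, so the decomposition is invalid.

No — edge (c,a) lies in no bag.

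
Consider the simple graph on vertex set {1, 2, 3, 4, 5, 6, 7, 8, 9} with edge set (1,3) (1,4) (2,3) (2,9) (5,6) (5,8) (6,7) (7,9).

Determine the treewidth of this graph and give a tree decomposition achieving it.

Treewidth 1.
Bags: B1 = {1, 4}  B2 = {1, 3}  B3 = {2, 3}  B4 = {2, 9}  B5 = {7, 9}  B6 = {6, 7}  B7 = {5, 6}  B8 = {5, 8}
Tree: B1–B2, B2–B3, B3–B4, B4–B5, B5–B6, B6–B7, B7–B8

The largest bag has 2 vertices, giving width 1; this decomposition certifies tw(G) ≤ 1. G has an edge, so its treewidth is at least 1. Therefore the treewidth is 1.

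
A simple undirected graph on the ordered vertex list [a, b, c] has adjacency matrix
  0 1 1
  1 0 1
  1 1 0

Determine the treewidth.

2

A width-2 tree decomposition is:
Bags: B1 = {a, b, c}
Tree: (single bag)
With just one bag of size 3, the width is 3 − 1 = 2, so tw(G) ≤ 2. On the other hand G contains the 3-clique {a, b, c}. A clique must lie in a single bag of any decomposition, so no decomposition can have width below 2. Hence tw(G) = 2 exactly.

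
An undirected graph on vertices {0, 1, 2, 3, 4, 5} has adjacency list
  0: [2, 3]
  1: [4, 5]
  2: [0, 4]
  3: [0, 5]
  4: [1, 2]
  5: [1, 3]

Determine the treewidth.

A width-2 tree decomposition is:
Bags: B1 = {1, 3, 5}  B2 = {0, 1, 3}  B3 = {0, 1, 2}  B4 = {1, 2, 4}
Tree: B1–B2, B2–B3, B3–B4
Every bag has size at most 3, so the width is 3 − 1 = 2 and tw(G) ≤ 2. Since 1–5–3–0–2–4–1 is a cycle in G, G is not acyclic. Forests are exactly the graphs of treewidth ≤ 1, so tw(G) ≥ 2. Combining the bounds, tw(G) = 2.

2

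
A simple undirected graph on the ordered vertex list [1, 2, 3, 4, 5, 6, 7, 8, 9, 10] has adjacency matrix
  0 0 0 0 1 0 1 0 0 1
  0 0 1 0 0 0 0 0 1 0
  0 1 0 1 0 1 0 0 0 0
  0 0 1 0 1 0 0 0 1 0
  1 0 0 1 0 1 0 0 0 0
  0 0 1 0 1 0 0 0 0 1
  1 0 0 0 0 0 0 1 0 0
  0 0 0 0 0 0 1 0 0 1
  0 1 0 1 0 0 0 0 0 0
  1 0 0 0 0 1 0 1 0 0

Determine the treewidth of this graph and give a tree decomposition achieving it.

The largest bag has 3 vertices, giving width 2; this decomposition certifies tw(G) ≤ 2. The edges 9–2–3–4–9 form a cycle, so G is not a tree and its treewidth is at least 2. The upper and lower bounds meet at 2, so that is the treewidth.

Treewidth 2.
One such decomposition:
Bags: B1 = {2, 4, 9}  B2 = {2, 3, 4}  B3 = {3, 4, 5}  B4 = {3, 5, 6}  B5 = {1, 5, 6}  B6 = {1, 6, 10}  B7 = {1, 7, 10}  B8 = {7, 8, 10}
Tree: B1–B2, B2–B3, B3–B4, B4–B5, B5–B6, B6–B7, B7–B8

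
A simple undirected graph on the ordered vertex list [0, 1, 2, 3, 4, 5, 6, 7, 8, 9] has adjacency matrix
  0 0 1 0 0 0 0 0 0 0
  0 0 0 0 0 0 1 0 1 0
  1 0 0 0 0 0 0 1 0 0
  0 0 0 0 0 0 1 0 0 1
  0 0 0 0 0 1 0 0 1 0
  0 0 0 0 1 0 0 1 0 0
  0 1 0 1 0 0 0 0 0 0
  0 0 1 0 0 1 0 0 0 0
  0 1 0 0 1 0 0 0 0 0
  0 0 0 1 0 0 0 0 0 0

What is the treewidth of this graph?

A width-1 tree decomposition is:
Bags: B1 = {3, 9}  B2 = {3, 6}  B3 = {1, 6}  B4 = {1, 8}  B5 = {4, 8}  B6 = {4, 5}  B7 = {5, 7}  B8 = {2, 7}  B9 = {0, 2}
Tree: B1–B2, B2–B3, B3–B4, B4–B5, B5–B6, B6–B7, B7–B8, B8–B9
The largest bag has 2 vertices, giving width 1; this decomposition certifies tw(G) ≤ 1. Since G has at least one edge (e.g. 9–3), it is not an edgeless graph, so tw(G) ≥ 1. Hence tw(G) = 1 exactly.

1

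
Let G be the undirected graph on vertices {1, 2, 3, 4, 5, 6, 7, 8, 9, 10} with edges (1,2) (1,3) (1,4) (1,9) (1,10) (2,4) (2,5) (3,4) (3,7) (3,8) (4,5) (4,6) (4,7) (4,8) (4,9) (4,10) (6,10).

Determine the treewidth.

2

A width-2 tree decomposition is:
Bags: B1 = {1, 3, 4}  B2 = {1, 2, 4}  B3 = {3, 4, 7}  B4 = {1, 4, 10}  B5 = {2, 4, 5}  B6 = {4, 6, 10}  B7 = {1, 4, 9}  B8 = {3, 4, 8}
Tree: B1–B2, B1–B3, B2–B4, B2–B5, B4–B6, B4–B7, B1–B8
Every bag has size at most 3, so the width is 3 − 1 = 2 and tw(G) ≤ 2. Conversely, {1, 3, 4} is a clique of size 3, and the vertices of any clique must share a bag in every tree decomposition; so some bag has ≥ 3 vertices and tw(G) ≥ 2. Therefore the treewidth is 2.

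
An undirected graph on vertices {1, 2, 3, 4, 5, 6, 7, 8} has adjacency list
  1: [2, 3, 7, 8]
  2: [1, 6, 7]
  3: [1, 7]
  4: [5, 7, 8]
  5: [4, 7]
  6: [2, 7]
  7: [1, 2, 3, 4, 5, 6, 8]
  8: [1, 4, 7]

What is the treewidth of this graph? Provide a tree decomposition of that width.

Treewidth 2.
One optimal decomposition is:
Bags: B1 = {1, 2, 7}  B2 = {1, 7, 8}  B3 = {4, 7, 8}  B4 = {2, 6, 7}  B5 = {1, 3, 7}  B6 = {4, 5, 7}
Tree: B1–B2, B2–B3, B1–B4, B2–B5, B3–B6

Each bag holds 3 vertices, so the decomposition has width 2, which upper-bounds the treewidth. For the lower bound, the 3 vertices {1, 7, 8} are pairwise adjacent, and any tree decomposition puts a clique entirely inside one bag — forcing width ≥ 2. Therefore the treewidth is 2.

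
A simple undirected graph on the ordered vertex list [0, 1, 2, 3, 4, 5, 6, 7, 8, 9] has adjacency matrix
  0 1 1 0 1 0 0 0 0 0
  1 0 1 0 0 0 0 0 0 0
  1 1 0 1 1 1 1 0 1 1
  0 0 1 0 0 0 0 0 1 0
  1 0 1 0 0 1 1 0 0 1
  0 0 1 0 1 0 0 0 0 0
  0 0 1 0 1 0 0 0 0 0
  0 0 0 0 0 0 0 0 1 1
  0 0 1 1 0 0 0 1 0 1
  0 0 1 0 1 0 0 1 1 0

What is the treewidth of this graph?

2

A width-2 tree decomposition is:
Bags: B1 = {2, 4, 5}  B2 = {2, 4, 9}  B3 = {2, 8, 9}  B4 = {0, 2, 4}  B5 = {2, 4, 6}  B6 = {2, 3, 8}  B7 = {7, 8, 9}  B8 = {0, 1, 2}
Tree: B1–B2, B2–B3, B1–B4, B1–B5, B3–B6, B3–B7, B4–B8
The largest bag has 3 vertices, giving width 2; this decomposition certifies tw(G) ≤ 2. Conversely, {2, 8, 9} is a clique of size 3, and the vertices of any clique must share a bag in every tree decomposition; so some bag has ≥ 3 vertices and tw(G) ≥ 2. The upper and lower bounds meet at 2, so that is the treewidth.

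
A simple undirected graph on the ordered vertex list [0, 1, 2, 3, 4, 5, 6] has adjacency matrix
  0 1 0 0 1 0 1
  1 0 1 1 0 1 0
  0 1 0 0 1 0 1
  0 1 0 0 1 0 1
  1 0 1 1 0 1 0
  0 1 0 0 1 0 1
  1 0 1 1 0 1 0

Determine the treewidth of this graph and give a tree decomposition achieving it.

The largest bag has 4 vertices, giving width 3; this decomposition certifies tw(G) ≤ 3. For the lower bound: the 4 vertex sets {0,1}, {3,6}, {4}, {2} are disjoint, each induces a connected subgraph, and every pair is joined by at least one edge of G. Contracting each set to a single vertex therefore yields K_{4} as a minor, and since treewidth is minor-monotone, tw(G) ≥ tw(K_{4}) = 3. Therefore the treewidth is 3.

Treewidth 3.
One such decomposition:
Bags: B1 = {0, 1, 4, 6}  B2 = {1, 3, 4, 6}  B3 = {1, 2, 4, 6}  B4 = {1, 4, 5, 6}
Tree: B1–B2, B2–B3, B3–B4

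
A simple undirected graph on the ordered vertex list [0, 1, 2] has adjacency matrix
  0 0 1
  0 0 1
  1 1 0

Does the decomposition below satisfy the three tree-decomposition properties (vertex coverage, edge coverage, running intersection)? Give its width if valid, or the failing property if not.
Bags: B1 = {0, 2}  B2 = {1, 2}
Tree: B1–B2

Yes; width 1.

Vertex coverage: the bags together contain {0, 1, 2}, the full vertex set. Edge coverage: each edge of G has both endpoints in at least one bag. Running intersection: for every vertex, the bags containing it form a connected subtree. All three properties hold, so this is a valid tree decomposition of width max|bag| − 1 = 1, and hence tw(G) ≤ 1.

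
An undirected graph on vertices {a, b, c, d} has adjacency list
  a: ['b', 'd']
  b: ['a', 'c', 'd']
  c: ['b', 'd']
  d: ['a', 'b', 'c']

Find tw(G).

2

A width-2 tree decomposition is:
Bags: B1 = {a, b, d}  B2 = {b, c, d}
Tree: B1–B2
Each bag holds 3 vertices, so the decomposition has width 2, which upper-bounds the treewidth. On the other hand G contains the 3-clique {b, c, d}. A clique must lie in a single bag of any decomposition, so no decomposition can have width below 2. Hence tw(G) = 2 exactly.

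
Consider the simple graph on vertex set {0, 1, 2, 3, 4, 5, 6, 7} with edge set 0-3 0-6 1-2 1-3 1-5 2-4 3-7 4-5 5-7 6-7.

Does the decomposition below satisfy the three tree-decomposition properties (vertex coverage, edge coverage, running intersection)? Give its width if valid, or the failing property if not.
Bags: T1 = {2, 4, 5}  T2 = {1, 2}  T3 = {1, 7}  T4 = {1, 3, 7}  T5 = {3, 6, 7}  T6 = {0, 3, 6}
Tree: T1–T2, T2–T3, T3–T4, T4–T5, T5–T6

A tree decomposition must satisfy three properties: every vertex lies in some bag; for every edge, both endpoints lie together in some bag; and for every vertex, the bags containing it form a connected subtree. Here edge (5,1) lies in no bag, so the decomposition is invalid.

No — edge (5,1) lies in no bag.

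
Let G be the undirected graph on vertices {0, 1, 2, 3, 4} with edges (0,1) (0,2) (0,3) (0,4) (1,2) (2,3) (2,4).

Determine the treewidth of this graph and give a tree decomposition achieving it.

Treewidth 2.
One optimal decomposition is:
Bags: B1 = {0, 2, 3}  B2 = {0, 1, 2}  B3 = {0, 2, 4}
Tree: B1–B2, B1–B3

The largest bag has 3 vertices, giving width 2; this decomposition certifies tw(G) ≤ 2. Conversely, {0, 1, 2} is a clique of size 3, and the vertices of any clique must share a bag in every tree decomposition; so some bag has ≥ 3 vertices and tw(G) ≥ 2. Combining the bounds, tw(G) = 2.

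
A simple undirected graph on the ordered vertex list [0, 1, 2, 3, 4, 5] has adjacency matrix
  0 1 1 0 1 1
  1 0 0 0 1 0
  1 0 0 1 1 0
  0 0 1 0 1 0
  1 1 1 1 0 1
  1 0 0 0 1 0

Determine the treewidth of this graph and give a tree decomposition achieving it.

Treewidth 2.
One optimal decomposition is:
Bags: B1 = {0, 1, 4}  B2 = {0, 4, 5}  B3 = {0, 2, 4}  B4 = {2, 3, 4}
Tree: B1–B2, B1–B3, B3–B4

Each bag holds 3 vertices, so the decomposition has width 2, which upper-bounds the treewidth. On the other hand G contains the 3-clique {0, 1, 4}. A clique must lie in a single bag of any decomposition, so no decomposition can have width below 2. Hence tw(G) = 2 exactly.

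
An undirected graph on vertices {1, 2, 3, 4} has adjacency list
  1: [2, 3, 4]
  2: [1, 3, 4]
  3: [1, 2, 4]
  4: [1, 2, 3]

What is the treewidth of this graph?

3

A width-3 tree decomposition is:
Bags: B1 = {1, 2, 3, 4}
Tree: (single bag)
With just one bag of size 4, the width is 4 − 1 = 3, so tw(G) ≤ 3. For the lower bound, the 4 vertices {1, 2, 3, 4} are pairwise adjacent, and any tree decomposition puts a clique entirely inside one bag — forcing width ≥ 3. Hence tw(G) = 3 exactly.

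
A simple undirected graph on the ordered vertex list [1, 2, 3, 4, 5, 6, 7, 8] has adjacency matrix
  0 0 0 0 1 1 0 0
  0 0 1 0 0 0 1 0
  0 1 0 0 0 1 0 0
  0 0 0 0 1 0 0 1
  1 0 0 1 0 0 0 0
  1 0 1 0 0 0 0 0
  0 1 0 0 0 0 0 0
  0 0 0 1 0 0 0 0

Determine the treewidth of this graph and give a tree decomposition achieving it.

The largest bag has 2 vertices, giving width 1; this decomposition certifies tw(G) ≤ 1. Any graph with an edge has treewidth ≥ 1, and G has the edge 7–2. Therefore the treewidth is 1.

Treewidth 1.
One optimal decomposition is:
Bags: B1 = {2, 7}  B2 = {2, 3}  B3 = {3, 6}  B4 = {1, 6}  B5 = {1, 5}  B6 = {4, 5}  B7 = {4, 8}
Tree: B1–B2, B2–B3, B3–B4, B4–B5, B5–B6, B6–B7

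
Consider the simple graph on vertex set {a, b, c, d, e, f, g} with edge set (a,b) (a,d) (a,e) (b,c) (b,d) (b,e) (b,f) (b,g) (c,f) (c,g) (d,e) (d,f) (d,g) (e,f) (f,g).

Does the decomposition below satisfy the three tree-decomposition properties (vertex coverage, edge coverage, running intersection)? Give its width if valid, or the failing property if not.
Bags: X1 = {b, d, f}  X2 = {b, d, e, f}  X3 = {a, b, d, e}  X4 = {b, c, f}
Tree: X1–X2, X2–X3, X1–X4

No — vertex g appears in no bag.

A tree decomposition must satisfy three properties: every vertex lies in some bag; for every edge, both endpoints lie together in some bag; and for every vertex, the bags containing it form a connected subtree. Here vertex g appears in no bag, so the decomposition is invalid.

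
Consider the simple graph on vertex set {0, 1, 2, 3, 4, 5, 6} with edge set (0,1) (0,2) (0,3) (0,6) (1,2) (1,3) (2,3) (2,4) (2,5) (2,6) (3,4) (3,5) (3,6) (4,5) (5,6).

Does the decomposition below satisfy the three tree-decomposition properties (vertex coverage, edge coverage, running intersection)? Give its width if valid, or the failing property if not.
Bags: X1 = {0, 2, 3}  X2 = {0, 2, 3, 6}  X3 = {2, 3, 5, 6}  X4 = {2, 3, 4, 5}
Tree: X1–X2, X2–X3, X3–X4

A tree decomposition must satisfy three properties: every vertex lies in some bag; for every edge, both endpoints lie together in some bag; and for every vertex, the bags containing it form a connected subtree. Here vertex 1 appears in no bag, so the decomposition is invalid.

No — vertex 1 appears in no bag.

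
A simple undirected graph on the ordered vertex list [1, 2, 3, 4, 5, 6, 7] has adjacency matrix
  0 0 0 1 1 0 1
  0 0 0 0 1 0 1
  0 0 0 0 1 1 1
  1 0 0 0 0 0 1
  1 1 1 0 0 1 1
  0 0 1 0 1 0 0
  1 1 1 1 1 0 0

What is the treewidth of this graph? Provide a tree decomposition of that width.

The largest bag has 3 vertices, giving width 2; this decomposition certifies tw(G) ≤ 2. For the lower bound, the 3 vertices {1, 4, 7} are pairwise adjacent, and any tree decomposition puts a clique entirely inside one bag — forcing width ≥ 2. Therefore the treewidth is 2.

Treewidth 2.
One optimal decomposition is:
Bags: B1 = {2, 5, 7}  B2 = {3, 5, 7}  B3 = {1, 5, 7}  B4 = {3, 5, 6}  B5 = {1, 4, 7}
Tree: B1–B2, B2–B3, B2–B4, B3–B5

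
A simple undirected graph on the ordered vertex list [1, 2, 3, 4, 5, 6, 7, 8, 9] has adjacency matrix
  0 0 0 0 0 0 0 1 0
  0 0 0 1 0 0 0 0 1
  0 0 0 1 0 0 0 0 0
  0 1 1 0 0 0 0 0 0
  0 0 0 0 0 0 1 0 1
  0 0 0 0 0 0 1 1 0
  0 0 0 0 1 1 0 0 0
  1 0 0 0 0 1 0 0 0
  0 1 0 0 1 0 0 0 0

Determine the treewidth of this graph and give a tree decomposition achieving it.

The largest bag has 2 vertices, giving width 1; this decomposition certifies tw(G) ≤ 1. G has an edge, so its treewidth is at least 1. The upper and lower bounds meet at 1, so that is the treewidth.

Treewidth 1.
One optimal decomposition is:
Bags: B1 = {1, 8}  B2 = {6, 8}  B3 = {6, 7}  B4 = {5, 7}  B5 = {5, 9}  B6 = {2, 9}  B7 = {2, 4}  B8 = {3, 4}
Tree: B1–B2, B2–B3, B3–B4, B4–B5, B5–B6, B6–B7, B7–B8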